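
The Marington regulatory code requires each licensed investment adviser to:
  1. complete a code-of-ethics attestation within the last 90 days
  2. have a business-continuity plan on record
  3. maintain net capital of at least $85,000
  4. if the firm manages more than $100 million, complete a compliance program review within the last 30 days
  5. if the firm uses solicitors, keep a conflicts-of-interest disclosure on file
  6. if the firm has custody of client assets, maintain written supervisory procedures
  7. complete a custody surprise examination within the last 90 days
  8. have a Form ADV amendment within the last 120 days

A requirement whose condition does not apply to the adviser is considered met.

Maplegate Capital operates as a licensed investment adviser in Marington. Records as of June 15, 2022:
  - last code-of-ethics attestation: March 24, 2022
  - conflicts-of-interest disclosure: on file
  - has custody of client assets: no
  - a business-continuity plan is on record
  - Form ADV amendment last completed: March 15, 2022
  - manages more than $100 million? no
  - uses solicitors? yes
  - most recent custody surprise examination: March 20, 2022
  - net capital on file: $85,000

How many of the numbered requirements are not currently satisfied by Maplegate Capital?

0

1. code-of-ethics attestation 83 days ago vs limit 90 → met
2. business-continuity plan present → met
3. net capital $85,000 ≥ $85,000 → met
4. condition 'manages more than $100 million' does not hold → requirement n/a → met
5. condition 'uses solicitors' holds; conflicts-of-interest disclosure present → met
6. condition 'has custody of client assets' does not hold → requirement n/a → met
7. custody surprise examination 87 days ago vs limit 90 → met
8. Form ADV amendment 92 days ago vs limit 120 → met
Not met: 0 of 8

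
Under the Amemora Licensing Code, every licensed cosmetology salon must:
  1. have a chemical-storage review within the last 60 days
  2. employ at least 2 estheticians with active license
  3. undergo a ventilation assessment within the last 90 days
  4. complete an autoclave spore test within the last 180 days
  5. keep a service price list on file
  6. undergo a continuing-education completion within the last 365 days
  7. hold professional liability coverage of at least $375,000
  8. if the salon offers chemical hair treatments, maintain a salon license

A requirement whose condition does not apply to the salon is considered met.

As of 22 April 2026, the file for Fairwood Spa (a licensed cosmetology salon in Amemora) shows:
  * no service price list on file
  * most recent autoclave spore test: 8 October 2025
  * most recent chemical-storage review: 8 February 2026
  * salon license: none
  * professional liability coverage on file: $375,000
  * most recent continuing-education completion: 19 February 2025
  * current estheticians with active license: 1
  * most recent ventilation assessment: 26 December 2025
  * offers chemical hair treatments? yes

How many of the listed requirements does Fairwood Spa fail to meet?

1. chemical-storage review 73 days ago vs limit 60 → not met
2. estheticians with active license 1 < 2 → not met
3. ventilation assessment 117 days ago vs limit 90 → not met
4. autoclave spore test 196 days ago vs limit 180 → not met
5. service price list absent → not met
6. continuing-education completion 427 days ago vs limit 365 → not met
7. professional liability coverage $375,000 ≥ $375,000 → met
8. condition 'offers chemical hair treatments' holds; salon license absent → not met
Not met: 7 of 8

7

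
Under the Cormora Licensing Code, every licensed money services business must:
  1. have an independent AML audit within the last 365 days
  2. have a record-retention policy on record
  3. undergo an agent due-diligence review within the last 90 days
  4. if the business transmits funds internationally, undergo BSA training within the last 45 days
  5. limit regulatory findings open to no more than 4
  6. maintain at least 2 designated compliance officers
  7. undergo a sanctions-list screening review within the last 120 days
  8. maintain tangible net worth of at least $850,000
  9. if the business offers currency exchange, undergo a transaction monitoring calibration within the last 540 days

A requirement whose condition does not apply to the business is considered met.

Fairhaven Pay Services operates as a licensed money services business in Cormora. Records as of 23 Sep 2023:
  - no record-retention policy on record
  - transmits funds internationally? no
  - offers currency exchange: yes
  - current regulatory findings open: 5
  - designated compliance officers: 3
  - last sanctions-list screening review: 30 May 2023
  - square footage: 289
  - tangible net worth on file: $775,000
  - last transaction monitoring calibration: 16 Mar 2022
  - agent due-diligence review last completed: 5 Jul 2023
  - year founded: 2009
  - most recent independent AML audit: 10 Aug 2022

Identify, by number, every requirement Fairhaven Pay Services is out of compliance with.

1. independent AML audit 409 days ago vs limit 365 → not met
2. record-retention policy absent → not met
3. agent due-diligence review 80 days ago vs limit 90 → met
4. condition 'transmits funds internationally' does not hold → requirement n/a → met
5. regulatory findings open 5 > 4 → not met
6. designated compliance officers 3 ≥ 2 → met
7. sanctions-list screening review 116 days ago vs limit 120 → met
8. tangible net worth $775,000 < $850,000 → not met
9. condition 'offers currency exchange' holds; transaction monitoring calibration 556 days ago vs limit 540 → not met
Not met: 1, 2, 5, 8, 9

1, 2, 5, 8, 9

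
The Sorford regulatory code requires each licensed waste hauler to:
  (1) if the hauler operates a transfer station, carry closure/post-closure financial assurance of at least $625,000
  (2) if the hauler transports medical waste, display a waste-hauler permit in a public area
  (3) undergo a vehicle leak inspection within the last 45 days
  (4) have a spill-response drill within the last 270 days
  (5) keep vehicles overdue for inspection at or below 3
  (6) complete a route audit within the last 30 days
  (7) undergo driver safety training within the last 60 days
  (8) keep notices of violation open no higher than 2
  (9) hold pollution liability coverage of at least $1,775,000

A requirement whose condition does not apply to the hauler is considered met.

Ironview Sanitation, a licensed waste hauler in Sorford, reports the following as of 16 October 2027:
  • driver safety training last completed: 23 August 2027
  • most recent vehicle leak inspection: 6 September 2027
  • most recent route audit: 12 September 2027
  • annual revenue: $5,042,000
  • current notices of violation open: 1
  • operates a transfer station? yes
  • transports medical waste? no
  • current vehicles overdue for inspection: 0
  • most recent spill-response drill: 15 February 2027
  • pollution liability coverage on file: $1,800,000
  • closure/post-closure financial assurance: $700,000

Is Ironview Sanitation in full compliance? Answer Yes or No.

1. condition 'operates a transfer station' holds; closure/post-closure financial assurance $700,000 ≥ $625,000 → met
2. condition 'transports medical waste' does not hold → requirement n/a → met
3. vehicle leak inspection 40 days ago vs limit 45 → met
4. spill-response drill 243 days ago vs limit 270 → met
5. vehicles overdue for inspection 0 ≤ 3 → met
6. route audit 34 days ago vs limit 30 → not met
7. driver safety training 54 days ago vs limit 60 → met
8. notices of violation open 1 ≤ 2 → met
9. pollution liability coverage $1,800,000 ≥ $1,775,000 → met
Not met: 6

No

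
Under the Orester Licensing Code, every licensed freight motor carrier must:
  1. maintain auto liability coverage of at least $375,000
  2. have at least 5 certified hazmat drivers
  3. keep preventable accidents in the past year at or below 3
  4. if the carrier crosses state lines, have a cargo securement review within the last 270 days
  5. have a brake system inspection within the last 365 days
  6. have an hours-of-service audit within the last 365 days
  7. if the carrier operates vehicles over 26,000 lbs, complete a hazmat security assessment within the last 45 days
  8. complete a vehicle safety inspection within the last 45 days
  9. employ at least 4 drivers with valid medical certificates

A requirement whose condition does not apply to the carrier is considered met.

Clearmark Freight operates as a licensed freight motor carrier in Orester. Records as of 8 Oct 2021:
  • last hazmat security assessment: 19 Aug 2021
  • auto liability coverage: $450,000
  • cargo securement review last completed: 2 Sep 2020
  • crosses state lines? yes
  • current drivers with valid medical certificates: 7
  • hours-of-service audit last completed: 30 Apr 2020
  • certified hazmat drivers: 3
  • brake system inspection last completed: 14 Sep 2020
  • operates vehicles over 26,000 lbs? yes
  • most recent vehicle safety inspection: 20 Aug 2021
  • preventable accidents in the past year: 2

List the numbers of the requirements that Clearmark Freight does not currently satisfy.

2, 4, 5, 6, 7, 8

1. auto liability coverage $450,000 ≥ $375,000 → met
2. certified hazmat drivers 3 < 5 → not met
3. preventable accidents in the past year 2 ≤ 3 → met
4. condition 'crosses state lines' holds; cargo securement review 401 days ago vs limit 270 → not met
5. brake system inspection 389 days ago vs limit 365 → not met
6. hours-of-service audit 526 days ago vs limit 365 → not met
7. condition 'operates vehicles over 26,000 lbs' holds; hazmat security assessment 50 days ago vs limit 45 → not met
8. vehicle safety inspection 49 days ago vs limit 45 → not met
9. drivers with valid medical certificates 7 ≥ 4 → met
Not met: 2, 4, 5, 6, 7, 8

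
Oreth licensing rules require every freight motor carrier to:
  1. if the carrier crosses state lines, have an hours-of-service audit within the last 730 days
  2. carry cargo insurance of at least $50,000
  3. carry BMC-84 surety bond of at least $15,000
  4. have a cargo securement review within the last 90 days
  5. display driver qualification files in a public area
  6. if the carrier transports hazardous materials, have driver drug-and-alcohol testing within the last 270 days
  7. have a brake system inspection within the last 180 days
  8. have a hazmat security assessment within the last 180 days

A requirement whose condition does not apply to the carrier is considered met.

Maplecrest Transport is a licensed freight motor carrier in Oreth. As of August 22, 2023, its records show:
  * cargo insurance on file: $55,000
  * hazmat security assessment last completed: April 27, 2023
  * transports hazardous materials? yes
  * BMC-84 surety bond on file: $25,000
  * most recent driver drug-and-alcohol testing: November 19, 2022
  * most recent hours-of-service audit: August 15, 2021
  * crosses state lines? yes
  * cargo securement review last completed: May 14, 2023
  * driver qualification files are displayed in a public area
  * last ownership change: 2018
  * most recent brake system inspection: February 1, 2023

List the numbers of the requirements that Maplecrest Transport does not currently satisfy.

1. condition 'crosses state lines' holds; hours-of-service audit 737 days ago vs limit 730 → not met
2. cargo insurance $55,000 ≥ $50,000 → met
3. BMC-84 surety bond $25,000 ≥ $15,000 → met
4. cargo securement review 100 days ago vs limit 90 → not met
5. driver qualification files present → met
6. condition 'transports hazardous materials' holds; driver drug-and-alcohol testing 276 days ago vs limit 270 → not met
7. brake system inspection 202 days ago vs limit 180 → not met
8. hazmat security assessment 117 days ago vs limit 180 → met
Not met: 1, 4, 6, 7

1, 4, 6, 7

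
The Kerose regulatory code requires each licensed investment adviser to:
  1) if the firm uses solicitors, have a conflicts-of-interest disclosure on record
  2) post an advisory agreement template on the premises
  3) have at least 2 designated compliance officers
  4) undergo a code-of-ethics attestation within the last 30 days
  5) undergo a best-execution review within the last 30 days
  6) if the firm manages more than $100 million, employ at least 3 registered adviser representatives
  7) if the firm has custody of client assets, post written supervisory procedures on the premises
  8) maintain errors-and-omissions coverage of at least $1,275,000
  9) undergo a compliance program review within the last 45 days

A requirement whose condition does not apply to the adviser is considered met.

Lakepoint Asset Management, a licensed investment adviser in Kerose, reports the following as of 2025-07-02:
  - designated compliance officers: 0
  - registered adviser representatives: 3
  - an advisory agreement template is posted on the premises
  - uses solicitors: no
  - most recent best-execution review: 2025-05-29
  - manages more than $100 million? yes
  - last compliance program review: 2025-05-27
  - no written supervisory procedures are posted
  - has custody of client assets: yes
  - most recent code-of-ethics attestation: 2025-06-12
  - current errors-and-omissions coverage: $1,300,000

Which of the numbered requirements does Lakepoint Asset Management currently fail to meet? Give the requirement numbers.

3, 5, 7

1. condition 'uses solicitors' does not hold → requirement n/a → met
2. advisory agreement template present → met
3. designated compliance officers 0 < 2 → not met
4. code-of-ethics attestation 20 days ago vs limit 30 → met
5. best-execution review 34 days ago vs limit 30 → not met
6. condition 'manages more than $100 million' holds; registered adviser representatives 3 ≥ 3 → met
7. condition 'has custody of client assets' holds; written supervisory procedures absent → not met
8. errors-and-omissions coverage $1,300,000 ≥ $1,275,000 → met
9. compliance program review 36 days ago vs limit 45 → met
Not met: 3, 5, 7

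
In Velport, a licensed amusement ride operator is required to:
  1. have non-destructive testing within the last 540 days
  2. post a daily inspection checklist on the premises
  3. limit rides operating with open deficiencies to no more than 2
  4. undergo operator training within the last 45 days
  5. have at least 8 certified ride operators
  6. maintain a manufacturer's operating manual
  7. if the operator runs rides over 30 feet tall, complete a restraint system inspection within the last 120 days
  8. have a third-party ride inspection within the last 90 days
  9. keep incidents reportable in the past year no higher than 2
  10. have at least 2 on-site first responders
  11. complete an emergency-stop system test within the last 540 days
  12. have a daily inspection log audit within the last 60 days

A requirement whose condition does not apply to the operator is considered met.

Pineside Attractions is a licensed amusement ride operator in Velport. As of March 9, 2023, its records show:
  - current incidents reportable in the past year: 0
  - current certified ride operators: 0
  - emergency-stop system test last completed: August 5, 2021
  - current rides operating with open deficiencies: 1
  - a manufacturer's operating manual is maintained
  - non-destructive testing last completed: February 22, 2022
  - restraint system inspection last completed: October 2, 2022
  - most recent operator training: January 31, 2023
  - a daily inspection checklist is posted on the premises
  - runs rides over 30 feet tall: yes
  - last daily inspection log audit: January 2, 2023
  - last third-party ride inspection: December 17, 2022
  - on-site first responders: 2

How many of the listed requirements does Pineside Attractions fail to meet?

1. non-destructive testing 380 days ago vs limit 540 → met
2. daily inspection checklist present → met
3. rides operating with open deficiencies 1 ≤ 2 → met
4. operator training 37 days ago vs limit 45 → met
5. certified ride operators 0 < 8 → not met
6. manufacturer's operating manual present → met
7. condition 'runs rides over 30 feet tall' holds; restraint system inspection 158 days ago vs limit 120 → not met
8. third-party ride inspection 82 days ago vs limit 90 → met
9. incidents reportable in the past year 0 ≤ 2 → met
10. on-site first responders 2 ≥ 2 → met
11. emergency-stop system test 581 days ago vs limit 540 → not met
12. daily inspection log audit 66 days ago vs limit 60 → not met
Not met: 4 of 12

4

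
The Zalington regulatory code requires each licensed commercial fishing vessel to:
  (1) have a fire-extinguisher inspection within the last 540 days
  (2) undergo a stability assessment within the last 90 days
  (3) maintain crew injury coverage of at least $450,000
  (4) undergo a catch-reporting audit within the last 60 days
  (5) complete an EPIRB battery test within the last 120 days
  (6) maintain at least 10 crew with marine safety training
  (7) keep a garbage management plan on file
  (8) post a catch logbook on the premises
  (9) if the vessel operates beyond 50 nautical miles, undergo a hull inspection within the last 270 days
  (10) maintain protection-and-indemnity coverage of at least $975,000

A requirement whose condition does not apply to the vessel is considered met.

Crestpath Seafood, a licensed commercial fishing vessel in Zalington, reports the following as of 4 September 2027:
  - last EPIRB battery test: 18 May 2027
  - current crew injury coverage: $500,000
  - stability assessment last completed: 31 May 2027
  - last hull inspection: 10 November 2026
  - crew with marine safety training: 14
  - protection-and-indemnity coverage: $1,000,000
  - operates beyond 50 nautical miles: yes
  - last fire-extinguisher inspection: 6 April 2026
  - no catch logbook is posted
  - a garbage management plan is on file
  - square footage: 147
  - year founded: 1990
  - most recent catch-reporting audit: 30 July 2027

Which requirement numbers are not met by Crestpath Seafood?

2, 8, 9

1. fire-extinguisher inspection 516 days ago vs limit 540 → met
2. stability assessment 96 days ago vs limit 90 → not met
3. crew injury coverage $500,000 ≥ $450,000 → met
4. catch-reporting audit 36 days ago vs limit 60 → met
5. EPIRB battery test 109 days ago vs limit 120 → met
6. crew with marine safety training 14 ≥ 10 → met
7. garbage management plan present → met
8. catch logbook absent → not met
9. condition 'operates beyond 50 nautical miles' holds; hull inspection 298 days ago vs limit 270 → not met
10. protection-and-indemnity coverage $1,000,000 ≥ $975,000 → met
Not met: 2, 8, 9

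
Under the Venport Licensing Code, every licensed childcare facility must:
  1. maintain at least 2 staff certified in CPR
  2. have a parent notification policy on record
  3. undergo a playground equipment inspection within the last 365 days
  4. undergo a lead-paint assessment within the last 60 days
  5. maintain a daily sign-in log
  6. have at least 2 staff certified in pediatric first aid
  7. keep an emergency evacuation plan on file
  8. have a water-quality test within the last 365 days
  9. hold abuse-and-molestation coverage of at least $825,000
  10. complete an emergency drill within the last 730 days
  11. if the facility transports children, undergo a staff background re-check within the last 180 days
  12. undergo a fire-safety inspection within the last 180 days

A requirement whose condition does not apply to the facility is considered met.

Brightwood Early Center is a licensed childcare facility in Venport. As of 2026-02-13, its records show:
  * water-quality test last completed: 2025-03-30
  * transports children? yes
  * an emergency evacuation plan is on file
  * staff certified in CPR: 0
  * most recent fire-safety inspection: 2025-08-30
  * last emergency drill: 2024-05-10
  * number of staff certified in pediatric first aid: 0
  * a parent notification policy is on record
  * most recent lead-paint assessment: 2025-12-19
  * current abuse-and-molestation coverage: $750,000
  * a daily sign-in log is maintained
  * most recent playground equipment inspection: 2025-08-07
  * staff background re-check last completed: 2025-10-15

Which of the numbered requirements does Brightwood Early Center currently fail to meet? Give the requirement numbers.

1, 6, 9

1. staff certified in CPR 0 < 2 → not met
2. parent notification policy present → met
3. playground equipment inspection 190 days ago vs limit 365 → met
4. lead-paint assessment 56 days ago vs limit 60 → met
5. daily sign-in log present → met
6. staff certified in pediatric first aid 0 < 2 → not met
7. emergency evacuation plan present → met
8. water-quality test 320 days ago vs limit 365 → met
9. abuse-and-molestation coverage $750,000 < $825,000 → not met
10. emergency drill 644 days ago vs limit 730 → met
11. condition 'transports children' holds; staff background re-check 121 days ago vs limit 180 → met
12. fire-safety inspection 167 days ago vs limit 180 → met
Not met: 1, 6, 9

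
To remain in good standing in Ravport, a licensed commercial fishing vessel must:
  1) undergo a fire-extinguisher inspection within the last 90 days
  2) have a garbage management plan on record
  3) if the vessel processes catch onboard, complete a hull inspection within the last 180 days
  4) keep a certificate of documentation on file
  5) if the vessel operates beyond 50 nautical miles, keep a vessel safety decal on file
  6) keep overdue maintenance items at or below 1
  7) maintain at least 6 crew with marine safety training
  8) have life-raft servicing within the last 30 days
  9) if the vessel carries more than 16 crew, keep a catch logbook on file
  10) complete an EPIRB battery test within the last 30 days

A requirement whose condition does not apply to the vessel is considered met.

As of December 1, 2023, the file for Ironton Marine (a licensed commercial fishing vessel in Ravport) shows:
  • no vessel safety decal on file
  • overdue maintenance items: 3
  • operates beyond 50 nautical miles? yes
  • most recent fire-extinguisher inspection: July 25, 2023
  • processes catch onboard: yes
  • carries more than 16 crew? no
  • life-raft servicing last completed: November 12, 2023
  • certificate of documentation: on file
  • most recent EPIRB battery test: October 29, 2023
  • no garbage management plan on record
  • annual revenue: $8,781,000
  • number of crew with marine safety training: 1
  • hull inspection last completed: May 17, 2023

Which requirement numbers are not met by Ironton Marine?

1. fire-extinguisher inspection 129 days ago vs limit 90 → not met
2. garbage management plan absent → not met
3. condition 'processes catch onboard' holds; hull inspection 198 days ago vs limit 180 → not met
4. certificate of documentation present → met
5. condition 'operates beyond 50 nautical miles' holds; vessel safety decal absent → not met
6. overdue maintenance items 3 > 1 → not met
7. crew with marine safety training 1 < 6 → not met
8. life-raft servicing 19 days ago vs limit 30 → met
9. condition 'carries more than 16 crew' does not hold → requirement n/a → met
10. EPIRB battery test 33 days ago vs limit 30 → not met
Not met: 1, 2, 3, 5, 6, 7, 10

1, 2, 3, 5, 6, 7, 10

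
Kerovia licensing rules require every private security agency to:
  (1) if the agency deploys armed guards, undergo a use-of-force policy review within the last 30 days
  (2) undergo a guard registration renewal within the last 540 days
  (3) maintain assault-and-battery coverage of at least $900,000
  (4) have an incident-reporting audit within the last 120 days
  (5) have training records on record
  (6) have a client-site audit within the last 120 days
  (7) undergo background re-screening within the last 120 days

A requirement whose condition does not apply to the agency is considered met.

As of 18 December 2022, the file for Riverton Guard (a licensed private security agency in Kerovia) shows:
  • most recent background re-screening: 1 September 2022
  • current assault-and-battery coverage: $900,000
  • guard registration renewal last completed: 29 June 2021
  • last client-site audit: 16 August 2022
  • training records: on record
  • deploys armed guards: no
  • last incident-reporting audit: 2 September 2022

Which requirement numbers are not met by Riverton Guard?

6

1. condition 'deploys armed guards' does not hold → requirement n/a → met
2. guard registration renewal 537 days ago vs limit 540 → met
3. assault-and-battery coverage $900,000 ≥ $900,000 → met
4. incident-reporting audit 107 days ago vs limit 120 → met
5. training records present → met
6. client-site audit 124 days ago vs limit 120 → not met
7. background re-screening 108 days ago vs limit 120 → met
Not met: 6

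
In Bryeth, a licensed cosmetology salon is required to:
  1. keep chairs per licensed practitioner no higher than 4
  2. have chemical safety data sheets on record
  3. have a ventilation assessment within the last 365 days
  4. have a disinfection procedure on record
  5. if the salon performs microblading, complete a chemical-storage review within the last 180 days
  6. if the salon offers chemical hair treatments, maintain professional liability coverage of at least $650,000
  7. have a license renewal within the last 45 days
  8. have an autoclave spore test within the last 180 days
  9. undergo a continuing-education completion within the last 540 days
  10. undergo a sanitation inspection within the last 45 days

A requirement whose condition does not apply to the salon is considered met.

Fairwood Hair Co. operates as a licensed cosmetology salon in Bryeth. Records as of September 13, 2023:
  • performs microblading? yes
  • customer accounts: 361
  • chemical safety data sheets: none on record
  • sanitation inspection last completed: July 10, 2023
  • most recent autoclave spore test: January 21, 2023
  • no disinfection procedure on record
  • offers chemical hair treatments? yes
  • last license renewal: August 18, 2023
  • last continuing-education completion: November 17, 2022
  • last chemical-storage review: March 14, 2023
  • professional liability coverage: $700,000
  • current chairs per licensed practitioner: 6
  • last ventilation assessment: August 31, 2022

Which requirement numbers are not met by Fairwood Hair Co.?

1, 2, 3, 4, 5, 8, 10

1. chairs per licensed practitioner 6 > 4 → not met
2. chemical safety data sheets absent → not met
3. ventilation assessment 378 days ago vs limit 365 → not met
4. disinfection procedure absent → not met
5. condition 'performs microblading' holds; chemical-storage review 183 days ago vs limit 180 → not met
6. condition 'offers chemical hair treatments' holds; professional liability coverage $700,000 ≥ $650,000 → met
7. license renewal 26 days ago vs limit 45 → met
8. autoclave spore test 235 days ago vs limit 180 → not met
9. continuing-education completion 300 days ago vs limit 540 → met
10. sanitation inspection 65 days ago vs limit 45 → not met
Not met: 1, 2, 3, 4, 5, 8, 10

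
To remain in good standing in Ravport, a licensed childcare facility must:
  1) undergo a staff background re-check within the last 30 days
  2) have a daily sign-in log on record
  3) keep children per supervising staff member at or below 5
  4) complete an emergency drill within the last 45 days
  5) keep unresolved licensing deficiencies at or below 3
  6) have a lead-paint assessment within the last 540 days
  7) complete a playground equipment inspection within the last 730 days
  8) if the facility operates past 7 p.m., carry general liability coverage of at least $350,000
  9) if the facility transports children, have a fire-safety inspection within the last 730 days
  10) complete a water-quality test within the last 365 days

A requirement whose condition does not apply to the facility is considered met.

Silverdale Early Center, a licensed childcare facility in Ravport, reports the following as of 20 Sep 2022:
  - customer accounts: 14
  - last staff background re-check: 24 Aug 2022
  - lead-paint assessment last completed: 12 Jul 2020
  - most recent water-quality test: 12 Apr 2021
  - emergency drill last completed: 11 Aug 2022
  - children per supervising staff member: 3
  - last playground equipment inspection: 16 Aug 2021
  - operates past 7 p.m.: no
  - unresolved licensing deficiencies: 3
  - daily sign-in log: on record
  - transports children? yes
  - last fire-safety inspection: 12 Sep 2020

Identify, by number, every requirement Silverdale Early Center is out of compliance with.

6, 9, 10

1. staff background re-check 27 days ago vs limit 30 → met
2. daily sign-in log present → met
3. children per supervising staff member 3 ≤ 5 → met
4. emergency drill 40 days ago vs limit 45 → met
5. unresolved licensing deficiencies 3 ≤ 3 → met
6. lead-paint assessment 800 days ago vs limit 540 → not met
7. playground equipment inspection 400 days ago vs limit 730 → met
8. condition 'operates past 7 p.m.' does not hold → requirement n/a → met
9. condition 'transports children' holds; fire-safety inspection 738 days ago vs limit 730 → not met
10. water-quality test 526 days ago vs limit 365 → not met
Not met: 6, 9, 10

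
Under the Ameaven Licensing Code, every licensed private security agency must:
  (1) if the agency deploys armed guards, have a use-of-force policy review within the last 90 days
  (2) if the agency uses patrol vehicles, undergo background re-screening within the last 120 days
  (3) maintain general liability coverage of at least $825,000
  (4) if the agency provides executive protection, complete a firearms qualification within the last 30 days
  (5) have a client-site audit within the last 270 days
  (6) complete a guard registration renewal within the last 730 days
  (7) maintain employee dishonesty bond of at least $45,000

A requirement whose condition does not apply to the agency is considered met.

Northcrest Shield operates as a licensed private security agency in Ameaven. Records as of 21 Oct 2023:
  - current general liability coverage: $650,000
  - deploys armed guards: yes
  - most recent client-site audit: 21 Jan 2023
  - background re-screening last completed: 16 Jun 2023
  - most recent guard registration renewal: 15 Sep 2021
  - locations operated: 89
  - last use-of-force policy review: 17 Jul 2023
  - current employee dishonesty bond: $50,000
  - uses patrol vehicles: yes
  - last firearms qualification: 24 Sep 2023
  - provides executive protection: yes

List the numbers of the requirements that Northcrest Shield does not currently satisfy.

1. condition 'deploys armed guards' holds; use-of-force policy review 96 days ago vs limit 90 → not met
2. condition 'uses patrol vehicles' holds; background re-screening 127 days ago vs limit 120 → not met
3. general liability coverage $650,000 < $825,000 → not met
4. condition 'provides executive protection' holds; firearms qualification 27 days ago vs limit 30 → met
5. client-site audit 273 days ago vs limit 270 → not met
6. guard registration renewal 766 days ago vs limit 730 → not met
7. employee dishonesty bond $50,000 ≥ $45,000 → met
Not met: 1, 2, 3, 5, 6

1, 2, 3, 5, 6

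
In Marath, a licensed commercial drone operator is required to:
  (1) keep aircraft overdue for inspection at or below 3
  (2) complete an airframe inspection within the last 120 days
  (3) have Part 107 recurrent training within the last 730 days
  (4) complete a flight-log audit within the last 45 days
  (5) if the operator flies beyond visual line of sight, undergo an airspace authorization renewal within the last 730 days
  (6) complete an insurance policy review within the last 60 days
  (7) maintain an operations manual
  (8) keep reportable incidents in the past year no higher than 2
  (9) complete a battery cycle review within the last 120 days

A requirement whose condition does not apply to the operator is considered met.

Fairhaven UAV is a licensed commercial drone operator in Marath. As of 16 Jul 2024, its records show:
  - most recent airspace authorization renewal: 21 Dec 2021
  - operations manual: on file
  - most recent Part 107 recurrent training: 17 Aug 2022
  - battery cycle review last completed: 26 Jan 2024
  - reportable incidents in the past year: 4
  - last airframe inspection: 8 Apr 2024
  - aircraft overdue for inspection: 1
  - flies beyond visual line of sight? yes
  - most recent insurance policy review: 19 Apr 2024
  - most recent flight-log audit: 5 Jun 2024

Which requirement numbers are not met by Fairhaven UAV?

1. aircraft overdue for inspection 1 ≤ 3 → met
2. airframe inspection 99 days ago vs limit 120 → met
3. Part 107 recurrent training 699 days ago vs limit 730 → met
4. flight-log audit 41 days ago vs limit 45 → met
5. condition 'flies beyond visual line of sight' holds; airspace authorization renewal 938 days ago vs limit 730 → not met
6. insurance policy review 88 days ago vs limit 60 → not met
7. operations manual present → met
8. reportable incidents in the past year 4 > 2 → not met
9. battery cycle review 172 days ago vs limit 120 → not met
Not met: 5, 6, 8, 9

5, 6, 8, 9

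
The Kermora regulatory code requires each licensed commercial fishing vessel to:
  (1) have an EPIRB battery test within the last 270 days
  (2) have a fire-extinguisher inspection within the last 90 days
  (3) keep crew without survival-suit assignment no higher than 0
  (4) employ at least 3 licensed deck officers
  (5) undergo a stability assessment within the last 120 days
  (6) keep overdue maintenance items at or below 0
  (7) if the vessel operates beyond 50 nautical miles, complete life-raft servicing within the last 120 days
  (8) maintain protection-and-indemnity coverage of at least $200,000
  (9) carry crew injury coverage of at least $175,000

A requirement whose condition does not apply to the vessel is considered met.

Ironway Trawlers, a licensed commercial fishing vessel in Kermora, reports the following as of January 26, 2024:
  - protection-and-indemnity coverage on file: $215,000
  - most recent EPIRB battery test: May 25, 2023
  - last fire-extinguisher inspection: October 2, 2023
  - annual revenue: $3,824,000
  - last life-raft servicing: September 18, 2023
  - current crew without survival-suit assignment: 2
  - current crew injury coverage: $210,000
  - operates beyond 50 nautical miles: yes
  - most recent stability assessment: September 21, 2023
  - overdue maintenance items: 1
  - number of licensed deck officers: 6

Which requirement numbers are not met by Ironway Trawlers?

2, 3, 5, 6, 7

1. EPIRB battery test 246 days ago vs limit 270 → met
2. fire-extinguisher inspection 116 days ago vs limit 90 → not met
3. crew without survival-suit assignment 2 > 0 → not met
4. licensed deck officers 6 ≥ 3 → met
5. stability assessment 127 days ago vs limit 120 → not met
6. overdue maintenance items 1 > 0 → not met
7. condition 'operates beyond 50 nautical miles' holds; life-raft servicing 130 days ago vs limit 120 → not met
8. protection-and-indemnity coverage $215,000 ≥ $200,000 → met
9. crew injury coverage $210,000 ≥ $175,000 → met
Not met: 2, 3, 5, 6, 7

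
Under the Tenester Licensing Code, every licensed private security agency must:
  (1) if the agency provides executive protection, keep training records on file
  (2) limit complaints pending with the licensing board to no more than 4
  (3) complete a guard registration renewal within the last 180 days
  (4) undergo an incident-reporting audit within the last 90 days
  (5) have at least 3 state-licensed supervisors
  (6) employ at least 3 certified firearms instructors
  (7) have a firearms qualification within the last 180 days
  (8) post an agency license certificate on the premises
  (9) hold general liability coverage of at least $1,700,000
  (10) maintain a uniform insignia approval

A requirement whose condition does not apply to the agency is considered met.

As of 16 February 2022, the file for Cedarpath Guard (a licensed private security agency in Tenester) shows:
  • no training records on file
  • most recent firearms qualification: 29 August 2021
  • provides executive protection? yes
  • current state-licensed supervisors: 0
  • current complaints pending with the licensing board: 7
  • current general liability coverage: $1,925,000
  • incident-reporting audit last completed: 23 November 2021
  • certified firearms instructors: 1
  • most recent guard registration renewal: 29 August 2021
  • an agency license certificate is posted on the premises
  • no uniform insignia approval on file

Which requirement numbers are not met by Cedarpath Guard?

1, 2, 5, 6, 10

1. condition 'provides executive protection' holds; training records absent → not met
2. complaints pending with the licensing board 7 > 4 → not met
3. guard registration renewal 171 days ago vs limit 180 → met
4. incident-reporting audit 85 days ago vs limit 90 → met
5. state-licensed supervisors 0 < 3 → not met
6. certified firearms instructors 1 < 3 → not met
7. firearms qualification 171 days ago vs limit 180 → met
8. agency license certificate present → met
9. general liability coverage $1,925,000 ≥ $1,700,000 → met
10. uniform insignia approval absent → not met
Not met: 1, 2, 5, 6, 10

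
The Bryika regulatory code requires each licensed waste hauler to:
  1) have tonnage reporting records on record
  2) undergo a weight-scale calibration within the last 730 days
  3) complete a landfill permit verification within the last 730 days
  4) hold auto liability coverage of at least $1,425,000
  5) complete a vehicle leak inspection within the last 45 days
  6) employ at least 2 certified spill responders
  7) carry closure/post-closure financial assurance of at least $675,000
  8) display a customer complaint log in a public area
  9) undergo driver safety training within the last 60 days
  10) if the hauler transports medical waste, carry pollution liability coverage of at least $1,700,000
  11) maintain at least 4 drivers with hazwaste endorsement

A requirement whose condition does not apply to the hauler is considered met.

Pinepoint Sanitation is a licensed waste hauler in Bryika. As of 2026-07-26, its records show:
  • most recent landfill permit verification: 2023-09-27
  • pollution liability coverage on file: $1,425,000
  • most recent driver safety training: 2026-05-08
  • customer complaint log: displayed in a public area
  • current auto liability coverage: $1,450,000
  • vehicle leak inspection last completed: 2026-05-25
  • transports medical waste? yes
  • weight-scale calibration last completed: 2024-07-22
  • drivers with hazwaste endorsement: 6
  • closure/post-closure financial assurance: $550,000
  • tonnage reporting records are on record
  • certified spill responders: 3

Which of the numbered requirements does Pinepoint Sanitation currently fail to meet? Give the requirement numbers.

1. tonnage reporting records present → met
2. weight-scale calibration 734 days ago vs limit 730 → not met
3. landfill permit verification 1033 days ago vs limit 730 → not met
4. auto liability coverage $1,450,000 ≥ $1,425,000 → met
5. vehicle leak inspection 62 days ago vs limit 45 → not met
6. certified spill responders 3 ≥ 2 → met
7. closure/post-closure financial assurance $550,000 < $675,000 → not met
8. customer complaint log present → met
9. driver safety training 79 days ago vs limit 60 → not met
10. condition 'transports medical waste' holds; pollution liability coverage $1,425,000 < $1,700,000 → not met
11. drivers with hazwaste endorsement 6 ≥ 4 → met
Not met: 2, 3, 5, 7, 9, 10

2, 3, 5, 7, 9, 10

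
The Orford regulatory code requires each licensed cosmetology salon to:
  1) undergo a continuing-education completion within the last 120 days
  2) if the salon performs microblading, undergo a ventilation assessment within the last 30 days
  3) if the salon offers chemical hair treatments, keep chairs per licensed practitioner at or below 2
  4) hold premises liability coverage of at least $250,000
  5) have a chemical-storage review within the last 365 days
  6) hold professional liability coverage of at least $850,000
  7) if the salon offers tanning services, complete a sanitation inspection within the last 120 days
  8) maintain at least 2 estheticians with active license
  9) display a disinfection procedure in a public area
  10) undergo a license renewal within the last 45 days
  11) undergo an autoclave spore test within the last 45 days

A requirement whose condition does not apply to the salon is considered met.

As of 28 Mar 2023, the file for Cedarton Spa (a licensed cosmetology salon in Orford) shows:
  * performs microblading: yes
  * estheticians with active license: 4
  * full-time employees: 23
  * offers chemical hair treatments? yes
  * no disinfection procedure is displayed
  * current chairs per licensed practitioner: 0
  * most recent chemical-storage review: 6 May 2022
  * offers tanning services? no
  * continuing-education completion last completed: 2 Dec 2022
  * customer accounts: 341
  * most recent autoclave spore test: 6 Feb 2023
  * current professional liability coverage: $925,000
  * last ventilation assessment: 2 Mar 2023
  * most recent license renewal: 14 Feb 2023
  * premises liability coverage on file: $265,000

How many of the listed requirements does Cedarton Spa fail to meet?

1. continuing-education completion 116 days ago vs limit 120 → met
2. condition 'performs microblading' holds; ventilation assessment 26 days ago vs limit 30 → met
3. condition 'offers chemical hair treatments' holds; chairs per licensed practitioner 0 ≤ 2 → met
4. premises liability coverage $265,000 ≥ $250,000 → met
5. chemical-storage review 326 days ago vs limit 365 → met
6. professional liability coverage $925,000 ≥ $850,000 → met
7. condition 'offers tanning services' does not hold → requirement n/a → met
8. estheticians with active license 4 ≥ 2 → met
9. disinfection procedure absent → not met
10. license renewal 42 days ago vs limit 45 → met
11. autoclave spore test 50 days ago vs limit 45 → not met
Not met: 2 of 11

2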